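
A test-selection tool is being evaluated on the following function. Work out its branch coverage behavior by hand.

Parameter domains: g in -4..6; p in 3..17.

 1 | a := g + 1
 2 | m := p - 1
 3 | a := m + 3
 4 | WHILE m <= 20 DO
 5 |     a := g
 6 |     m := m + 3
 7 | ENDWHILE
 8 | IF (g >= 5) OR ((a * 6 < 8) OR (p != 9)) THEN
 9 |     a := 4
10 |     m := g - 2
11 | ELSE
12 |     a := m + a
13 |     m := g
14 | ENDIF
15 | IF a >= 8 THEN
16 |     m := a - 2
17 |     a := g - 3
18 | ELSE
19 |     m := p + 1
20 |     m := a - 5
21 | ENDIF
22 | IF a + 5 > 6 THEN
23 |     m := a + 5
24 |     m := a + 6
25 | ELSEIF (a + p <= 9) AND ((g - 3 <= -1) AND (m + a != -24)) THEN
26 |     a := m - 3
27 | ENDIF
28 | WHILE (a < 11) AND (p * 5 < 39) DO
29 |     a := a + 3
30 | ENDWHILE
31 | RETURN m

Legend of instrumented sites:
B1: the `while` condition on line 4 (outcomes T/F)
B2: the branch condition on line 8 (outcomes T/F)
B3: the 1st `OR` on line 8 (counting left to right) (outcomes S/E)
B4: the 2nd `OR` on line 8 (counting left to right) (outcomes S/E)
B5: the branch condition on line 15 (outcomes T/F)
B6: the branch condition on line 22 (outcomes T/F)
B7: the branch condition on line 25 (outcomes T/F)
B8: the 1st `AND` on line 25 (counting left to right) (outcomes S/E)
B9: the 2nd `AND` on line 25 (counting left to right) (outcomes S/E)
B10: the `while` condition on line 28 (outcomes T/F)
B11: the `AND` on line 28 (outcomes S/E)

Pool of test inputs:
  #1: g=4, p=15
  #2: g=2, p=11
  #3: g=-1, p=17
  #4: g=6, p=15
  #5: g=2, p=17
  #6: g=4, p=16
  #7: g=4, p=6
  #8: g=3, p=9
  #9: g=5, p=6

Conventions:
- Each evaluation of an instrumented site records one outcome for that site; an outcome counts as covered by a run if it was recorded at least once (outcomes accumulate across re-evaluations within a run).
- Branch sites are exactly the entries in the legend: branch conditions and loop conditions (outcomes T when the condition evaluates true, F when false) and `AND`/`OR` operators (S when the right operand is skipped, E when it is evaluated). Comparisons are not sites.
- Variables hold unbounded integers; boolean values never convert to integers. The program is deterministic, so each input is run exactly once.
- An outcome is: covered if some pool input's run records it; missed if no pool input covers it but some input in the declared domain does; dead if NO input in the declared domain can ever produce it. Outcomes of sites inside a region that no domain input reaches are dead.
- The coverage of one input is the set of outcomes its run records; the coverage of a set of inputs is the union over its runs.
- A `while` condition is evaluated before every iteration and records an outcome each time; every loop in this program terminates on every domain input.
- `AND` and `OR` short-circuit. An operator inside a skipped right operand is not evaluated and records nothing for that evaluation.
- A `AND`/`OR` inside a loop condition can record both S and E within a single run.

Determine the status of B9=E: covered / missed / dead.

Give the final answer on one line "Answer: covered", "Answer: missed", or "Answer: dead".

no pool input records B9=E
but domain input (g=2, p=9) does record it -> reachable, so missed

Answer: missed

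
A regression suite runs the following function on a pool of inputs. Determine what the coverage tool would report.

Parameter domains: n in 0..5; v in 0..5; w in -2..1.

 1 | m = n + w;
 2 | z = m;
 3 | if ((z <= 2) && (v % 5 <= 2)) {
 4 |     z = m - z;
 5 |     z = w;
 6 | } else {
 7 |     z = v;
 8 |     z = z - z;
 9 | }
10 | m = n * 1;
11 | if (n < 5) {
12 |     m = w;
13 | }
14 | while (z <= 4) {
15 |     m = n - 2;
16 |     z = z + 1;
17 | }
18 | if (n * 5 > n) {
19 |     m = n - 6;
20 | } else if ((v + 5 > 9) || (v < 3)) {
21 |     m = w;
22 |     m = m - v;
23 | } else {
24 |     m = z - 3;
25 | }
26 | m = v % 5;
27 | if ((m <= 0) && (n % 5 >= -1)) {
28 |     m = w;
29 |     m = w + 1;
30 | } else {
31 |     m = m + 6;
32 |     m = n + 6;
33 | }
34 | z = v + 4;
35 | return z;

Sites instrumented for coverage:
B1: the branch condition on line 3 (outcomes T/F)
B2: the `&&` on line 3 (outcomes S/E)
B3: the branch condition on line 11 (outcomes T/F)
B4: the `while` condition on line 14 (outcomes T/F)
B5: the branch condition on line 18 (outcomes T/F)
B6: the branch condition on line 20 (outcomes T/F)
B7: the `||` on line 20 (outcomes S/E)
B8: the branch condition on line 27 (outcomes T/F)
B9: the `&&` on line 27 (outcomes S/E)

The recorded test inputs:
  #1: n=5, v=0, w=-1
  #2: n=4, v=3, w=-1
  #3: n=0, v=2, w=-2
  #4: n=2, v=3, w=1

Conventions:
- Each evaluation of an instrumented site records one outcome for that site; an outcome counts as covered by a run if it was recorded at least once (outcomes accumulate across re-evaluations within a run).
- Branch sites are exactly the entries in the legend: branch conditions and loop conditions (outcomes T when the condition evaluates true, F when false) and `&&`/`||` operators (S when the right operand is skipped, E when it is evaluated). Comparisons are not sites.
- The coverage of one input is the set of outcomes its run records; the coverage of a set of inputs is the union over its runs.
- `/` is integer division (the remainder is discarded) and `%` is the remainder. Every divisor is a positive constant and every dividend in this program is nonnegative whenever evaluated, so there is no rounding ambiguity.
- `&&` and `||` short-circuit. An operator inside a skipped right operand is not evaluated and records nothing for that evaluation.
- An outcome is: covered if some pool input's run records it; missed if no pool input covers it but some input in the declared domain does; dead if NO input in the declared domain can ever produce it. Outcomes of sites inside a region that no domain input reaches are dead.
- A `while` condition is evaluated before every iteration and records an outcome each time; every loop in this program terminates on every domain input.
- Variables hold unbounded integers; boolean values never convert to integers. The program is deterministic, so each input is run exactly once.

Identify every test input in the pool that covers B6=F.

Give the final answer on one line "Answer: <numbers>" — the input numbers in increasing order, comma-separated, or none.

input #1 (n=5, v=0, w=-1): misses B6=F
input #2 (n=4, v=3, w=-1): misses B6=F
input #3 (n=0, v=2, w=-2): misses B6=F
input #4 (n=2, v=3, w=1): misses B6=F

Answer: none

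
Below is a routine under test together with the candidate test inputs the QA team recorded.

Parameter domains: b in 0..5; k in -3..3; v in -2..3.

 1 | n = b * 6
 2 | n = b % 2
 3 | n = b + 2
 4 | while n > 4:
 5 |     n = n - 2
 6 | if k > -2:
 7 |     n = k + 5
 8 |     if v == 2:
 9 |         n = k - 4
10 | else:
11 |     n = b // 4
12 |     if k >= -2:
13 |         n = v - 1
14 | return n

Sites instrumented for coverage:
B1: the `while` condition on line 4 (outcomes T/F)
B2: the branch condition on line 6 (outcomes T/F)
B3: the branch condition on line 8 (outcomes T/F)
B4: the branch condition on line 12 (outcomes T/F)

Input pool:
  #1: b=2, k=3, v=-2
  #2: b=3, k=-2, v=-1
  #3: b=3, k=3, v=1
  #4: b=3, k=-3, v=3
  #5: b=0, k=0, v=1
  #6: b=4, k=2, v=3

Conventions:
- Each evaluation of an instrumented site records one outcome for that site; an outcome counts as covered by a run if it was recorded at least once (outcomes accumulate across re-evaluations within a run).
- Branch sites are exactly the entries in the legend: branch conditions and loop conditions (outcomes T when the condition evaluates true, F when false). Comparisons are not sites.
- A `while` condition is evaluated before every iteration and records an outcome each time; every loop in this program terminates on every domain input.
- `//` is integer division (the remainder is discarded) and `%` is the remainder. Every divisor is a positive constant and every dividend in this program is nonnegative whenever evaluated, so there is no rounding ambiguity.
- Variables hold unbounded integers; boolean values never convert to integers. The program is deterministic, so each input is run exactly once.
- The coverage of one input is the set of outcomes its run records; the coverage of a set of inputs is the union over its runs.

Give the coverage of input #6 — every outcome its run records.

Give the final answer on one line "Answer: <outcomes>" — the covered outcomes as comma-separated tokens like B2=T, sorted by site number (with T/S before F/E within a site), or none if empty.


Running input #6 (b=4, k=2, v=3), event by event:
  B1->T, B1->F, B2->T, B3->F
as a set, this run covers: B1=T, B1=F, B2=T, B3=F
Answer: B1=T, B1=F, B2=T, B3=F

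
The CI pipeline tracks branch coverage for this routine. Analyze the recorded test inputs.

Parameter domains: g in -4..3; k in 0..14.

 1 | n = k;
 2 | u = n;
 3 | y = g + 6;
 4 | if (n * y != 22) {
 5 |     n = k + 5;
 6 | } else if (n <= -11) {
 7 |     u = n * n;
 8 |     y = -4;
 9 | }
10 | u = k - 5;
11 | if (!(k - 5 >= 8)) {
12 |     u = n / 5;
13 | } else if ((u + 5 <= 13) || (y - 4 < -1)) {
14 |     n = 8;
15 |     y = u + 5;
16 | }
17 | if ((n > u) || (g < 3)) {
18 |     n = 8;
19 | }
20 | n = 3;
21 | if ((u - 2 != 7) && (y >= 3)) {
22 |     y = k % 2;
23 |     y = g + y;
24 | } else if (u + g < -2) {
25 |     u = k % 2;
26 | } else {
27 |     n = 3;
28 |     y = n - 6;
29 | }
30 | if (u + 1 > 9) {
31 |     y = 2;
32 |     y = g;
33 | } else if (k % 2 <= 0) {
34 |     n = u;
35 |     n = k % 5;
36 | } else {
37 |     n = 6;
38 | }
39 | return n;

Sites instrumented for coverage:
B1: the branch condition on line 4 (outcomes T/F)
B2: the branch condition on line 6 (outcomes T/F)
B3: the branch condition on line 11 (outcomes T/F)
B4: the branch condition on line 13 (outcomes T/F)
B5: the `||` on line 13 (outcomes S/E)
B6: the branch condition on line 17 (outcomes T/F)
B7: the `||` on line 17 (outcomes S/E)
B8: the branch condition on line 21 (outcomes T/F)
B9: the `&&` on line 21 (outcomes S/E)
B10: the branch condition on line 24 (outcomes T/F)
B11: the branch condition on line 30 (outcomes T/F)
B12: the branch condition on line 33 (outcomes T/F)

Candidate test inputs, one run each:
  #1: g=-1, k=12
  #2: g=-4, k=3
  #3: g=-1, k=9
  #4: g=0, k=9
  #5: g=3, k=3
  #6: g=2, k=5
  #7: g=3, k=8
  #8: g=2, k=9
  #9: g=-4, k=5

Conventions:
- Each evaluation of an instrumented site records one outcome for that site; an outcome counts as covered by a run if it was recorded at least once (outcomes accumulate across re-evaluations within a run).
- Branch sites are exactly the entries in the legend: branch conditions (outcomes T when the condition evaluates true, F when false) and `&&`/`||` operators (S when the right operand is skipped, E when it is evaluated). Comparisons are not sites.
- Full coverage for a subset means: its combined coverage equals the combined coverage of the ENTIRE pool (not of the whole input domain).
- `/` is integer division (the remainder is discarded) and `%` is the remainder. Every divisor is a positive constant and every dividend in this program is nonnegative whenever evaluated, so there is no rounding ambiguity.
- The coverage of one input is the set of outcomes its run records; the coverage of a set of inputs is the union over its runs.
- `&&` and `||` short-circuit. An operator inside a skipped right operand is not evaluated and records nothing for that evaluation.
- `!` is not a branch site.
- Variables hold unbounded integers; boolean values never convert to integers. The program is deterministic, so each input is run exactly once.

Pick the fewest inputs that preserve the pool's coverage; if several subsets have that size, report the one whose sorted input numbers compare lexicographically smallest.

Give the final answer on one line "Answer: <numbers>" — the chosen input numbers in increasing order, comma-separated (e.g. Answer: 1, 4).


input #1 (g=-1, k=12): events B1->T, B3->T, B7->S, B6->T, B9->E, B8->T, B11->F, B12->T; covers B1=T, B3=T, B6=T, B7=S, B8=T, B9=E, B11=F, B12=T
input #2 (g=-4, k=3): events B1->T, B3->T, B7->S, B6->T, B9->E, B8->F, B10->T, B11->F, B12->F; covers B1=T, B3=T, B6=T, B7=S, B8=F, B9=E, B10=T, B11=F, B12=F
input #3 (g=-1, k=9): events B1->T, B3->T, B7->S, B6->T, B9->E, B8->T, B11->F, B12->F; covers B1=T, B3=T, B6=T, B7=S, B8=T, B9=E, B11=F, B12=F
input #4 (g=0, k=9): events B1->T, B3->T, B7->S, B6->T, B9->E, B8->T, B11->F, B12->F; covers B1=T, B3=T, B6=T, B7=S, B8=T, B9=E, B11=F, B12=F
input #5 (g=3, k=3): events B1->T, B3->T, B7->S, B6->T, B9->E, B8->T, B11->F, B12->F; covers B1=T, B3=T, B6=T, B7=S, B8=T, B9=E, B11=F, B12=F
input #6 (g=2, k=5): events B1->T, B3->T, B7->S, B6->T, B9->E, B8->T, B11->F, B12->F; covers B1=T, B3=T, B6=T, B7=S, B8=T, B9=E, B11=F, B12=F
input #7 (g=3, k=8): events B1->T, B3->T, B7->S, B6->T, B9->E, B8->T, B11->F, B12->T; covers B1=T, B3=T, B6=T, B7=S, B8=T, B9=E, B11=F, B12=T
input #8 (g=2, k=9): events B1->T, B3->T, B7->S, B6->T, B9->E, B8->T, B11->F, B12->F; covers B1=T, B3=T, B6=T, B7=S, B8=T, B9=E, B11=F, B12=F
input #9 (g=-4, k=5): events B1->T, B3->T, B7->S, B6->T, B9->E, B8->F, B10->F, B11->F, B12->F; covers B1=T, B3=T, B6=T, B7=S, B8=F, B9=E, B10=F, B11=F, B12=F
pool-wide coverage (12 outcomes): B1=T, B3=T, B6=T, B7=S, B8=T, B8=F, B9=E, B10=T, B10=F, B11=F, B12=T, B12=F
checked all size-1 subsets: none covers 12 outcomes (max 9/12)
checked all size-2 subsets: none covers 12 outcomes (max 11/12)
the canonical winner is {1, 2, 9}: size 3, full 12-outcome coverage, earliest index list among size-3 covers
Answer: 1, 2, 9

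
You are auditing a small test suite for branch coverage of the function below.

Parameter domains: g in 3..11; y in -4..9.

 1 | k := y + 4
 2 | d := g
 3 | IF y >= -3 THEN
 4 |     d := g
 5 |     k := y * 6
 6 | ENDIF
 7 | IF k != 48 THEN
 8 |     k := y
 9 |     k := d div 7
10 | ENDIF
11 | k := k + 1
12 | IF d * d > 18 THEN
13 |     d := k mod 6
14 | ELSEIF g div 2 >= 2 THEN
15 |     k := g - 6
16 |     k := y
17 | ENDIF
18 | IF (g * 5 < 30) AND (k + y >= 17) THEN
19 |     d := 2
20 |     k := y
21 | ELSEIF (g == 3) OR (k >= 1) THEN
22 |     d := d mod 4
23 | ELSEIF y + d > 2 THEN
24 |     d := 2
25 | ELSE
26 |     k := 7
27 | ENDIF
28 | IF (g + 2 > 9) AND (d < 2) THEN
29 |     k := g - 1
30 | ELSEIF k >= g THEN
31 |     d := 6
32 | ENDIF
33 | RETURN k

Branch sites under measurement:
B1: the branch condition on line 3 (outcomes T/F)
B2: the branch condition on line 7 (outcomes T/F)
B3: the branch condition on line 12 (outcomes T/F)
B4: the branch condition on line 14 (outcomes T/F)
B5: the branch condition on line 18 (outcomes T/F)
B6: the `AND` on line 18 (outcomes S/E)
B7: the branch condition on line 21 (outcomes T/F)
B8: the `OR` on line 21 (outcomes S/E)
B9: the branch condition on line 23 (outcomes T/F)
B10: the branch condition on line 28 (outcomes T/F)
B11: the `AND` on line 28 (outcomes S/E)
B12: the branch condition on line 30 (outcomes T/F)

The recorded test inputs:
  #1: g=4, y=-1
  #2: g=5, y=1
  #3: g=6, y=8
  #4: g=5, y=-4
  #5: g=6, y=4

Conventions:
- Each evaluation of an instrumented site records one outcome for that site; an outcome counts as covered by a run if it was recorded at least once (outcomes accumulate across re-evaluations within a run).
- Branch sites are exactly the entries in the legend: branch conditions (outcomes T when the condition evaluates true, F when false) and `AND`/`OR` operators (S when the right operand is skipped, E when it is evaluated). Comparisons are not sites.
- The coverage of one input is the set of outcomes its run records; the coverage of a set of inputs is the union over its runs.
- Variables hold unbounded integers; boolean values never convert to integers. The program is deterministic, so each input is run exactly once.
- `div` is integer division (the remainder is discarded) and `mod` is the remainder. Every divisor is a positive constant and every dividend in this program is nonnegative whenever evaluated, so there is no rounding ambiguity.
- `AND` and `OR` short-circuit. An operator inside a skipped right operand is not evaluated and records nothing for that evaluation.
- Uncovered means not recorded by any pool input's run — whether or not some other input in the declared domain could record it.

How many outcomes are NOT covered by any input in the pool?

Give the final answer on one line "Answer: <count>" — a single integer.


test 1 (g=4, y=-1) fires B1->T, B2->T, B3->F, B4->T, B6->E, B5->F, B8->E, B7->F, B9->T, B11->S, B10->F, B12->F; hits B1=T, B2=T, B3=F, B4=T, B5=F, B6=E, B7=F, B8=E, B9=T, B10=F, B11=S, B12=F
test 2 (g=5, y=1) fires B1->T, B2->T, B3->T, B6->E, B5->F, B8->E, B7->T, B11->S, B10->F, B12->F; hits B1=T, B2=T, B3=T, B5=F, B6=E, B7=T, B8=E, B10=F, B11=S, B12=F
test 3 (g=6, y=8) fires B1->T, B2->F, B3->T, B6->S, B5->F, B8->E, B7->T, B11->S, B10->F, B12->T; hits B1=T, B2=F, B3=T, B5=F, B6=S, B7=T, B8=E, B10=F, B11=S, B12=T
test 4 (g=5, y=-4) fires B1->F, B2->T, B3->T, B6->E, B5->F, B8->E, B7->T, B11->S, B10->F, B12->F; hits B1=F, B2=T, B3=T, B5=F, B6=E, B7=T, B8=E, B10=F, B11=S, B12=F
test 5 (g=6, y=4) fires B1->T, B2->T, B3->T, B6->S, B5->F, B8->E, B7->T, B11->S, B10->F, B12->F; hits B1=T, B2=T, B3=T, B5=F, B6=S, B7=T, B8=E, B10=F, B11=S, B12=F
union over the pool: B1=T, B1=F, B2=T, B2=F, B3=T, B3=F, B4=T, B5=F, B6=S, B6=E, B7=T, B7=F, B8=E, B9=T, B10=F, B11=S, B12=T, B12=F
uncovered (6 of 24): B4=F, B5=T, B8=S, B9=F, B10=T, B11=E
Answer: 6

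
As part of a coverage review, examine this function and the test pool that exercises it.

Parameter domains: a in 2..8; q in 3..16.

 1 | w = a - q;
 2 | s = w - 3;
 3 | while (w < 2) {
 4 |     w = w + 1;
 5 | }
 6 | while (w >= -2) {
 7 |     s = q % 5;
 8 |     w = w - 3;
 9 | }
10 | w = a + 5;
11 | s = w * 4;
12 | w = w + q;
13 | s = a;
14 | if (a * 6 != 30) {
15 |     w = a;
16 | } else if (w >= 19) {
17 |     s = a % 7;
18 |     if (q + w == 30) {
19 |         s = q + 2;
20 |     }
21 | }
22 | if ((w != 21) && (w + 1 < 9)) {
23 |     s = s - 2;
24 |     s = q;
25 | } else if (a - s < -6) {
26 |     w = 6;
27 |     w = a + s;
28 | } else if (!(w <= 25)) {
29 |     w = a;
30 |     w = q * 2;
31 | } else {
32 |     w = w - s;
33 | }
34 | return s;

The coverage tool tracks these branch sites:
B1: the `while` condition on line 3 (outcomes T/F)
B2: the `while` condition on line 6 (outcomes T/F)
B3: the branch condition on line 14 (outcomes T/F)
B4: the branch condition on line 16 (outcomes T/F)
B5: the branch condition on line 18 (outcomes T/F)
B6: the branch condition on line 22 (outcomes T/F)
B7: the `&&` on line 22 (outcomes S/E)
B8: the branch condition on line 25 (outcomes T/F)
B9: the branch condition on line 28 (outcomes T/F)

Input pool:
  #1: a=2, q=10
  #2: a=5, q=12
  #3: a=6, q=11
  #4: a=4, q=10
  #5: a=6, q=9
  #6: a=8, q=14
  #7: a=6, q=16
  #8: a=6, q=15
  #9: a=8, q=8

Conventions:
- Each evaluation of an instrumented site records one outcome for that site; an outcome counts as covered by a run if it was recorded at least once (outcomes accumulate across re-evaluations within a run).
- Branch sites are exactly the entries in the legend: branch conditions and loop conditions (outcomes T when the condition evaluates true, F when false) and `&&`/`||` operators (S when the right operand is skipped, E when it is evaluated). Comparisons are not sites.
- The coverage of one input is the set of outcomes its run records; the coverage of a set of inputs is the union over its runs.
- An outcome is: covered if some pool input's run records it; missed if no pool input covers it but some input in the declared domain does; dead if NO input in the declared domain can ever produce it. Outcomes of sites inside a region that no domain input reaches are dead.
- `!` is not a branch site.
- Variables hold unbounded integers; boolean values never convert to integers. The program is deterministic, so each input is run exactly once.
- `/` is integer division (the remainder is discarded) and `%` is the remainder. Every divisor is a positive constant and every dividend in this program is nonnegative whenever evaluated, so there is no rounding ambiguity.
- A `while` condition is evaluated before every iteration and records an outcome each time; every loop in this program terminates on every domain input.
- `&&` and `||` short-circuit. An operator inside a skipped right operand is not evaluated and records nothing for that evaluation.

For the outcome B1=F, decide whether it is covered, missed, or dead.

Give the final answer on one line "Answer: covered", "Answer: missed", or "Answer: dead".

B1=F is recorded by pool input(s) 1, 2, 3, 4, 5, 6, 7, 8, 9 -> covered

Answer: covered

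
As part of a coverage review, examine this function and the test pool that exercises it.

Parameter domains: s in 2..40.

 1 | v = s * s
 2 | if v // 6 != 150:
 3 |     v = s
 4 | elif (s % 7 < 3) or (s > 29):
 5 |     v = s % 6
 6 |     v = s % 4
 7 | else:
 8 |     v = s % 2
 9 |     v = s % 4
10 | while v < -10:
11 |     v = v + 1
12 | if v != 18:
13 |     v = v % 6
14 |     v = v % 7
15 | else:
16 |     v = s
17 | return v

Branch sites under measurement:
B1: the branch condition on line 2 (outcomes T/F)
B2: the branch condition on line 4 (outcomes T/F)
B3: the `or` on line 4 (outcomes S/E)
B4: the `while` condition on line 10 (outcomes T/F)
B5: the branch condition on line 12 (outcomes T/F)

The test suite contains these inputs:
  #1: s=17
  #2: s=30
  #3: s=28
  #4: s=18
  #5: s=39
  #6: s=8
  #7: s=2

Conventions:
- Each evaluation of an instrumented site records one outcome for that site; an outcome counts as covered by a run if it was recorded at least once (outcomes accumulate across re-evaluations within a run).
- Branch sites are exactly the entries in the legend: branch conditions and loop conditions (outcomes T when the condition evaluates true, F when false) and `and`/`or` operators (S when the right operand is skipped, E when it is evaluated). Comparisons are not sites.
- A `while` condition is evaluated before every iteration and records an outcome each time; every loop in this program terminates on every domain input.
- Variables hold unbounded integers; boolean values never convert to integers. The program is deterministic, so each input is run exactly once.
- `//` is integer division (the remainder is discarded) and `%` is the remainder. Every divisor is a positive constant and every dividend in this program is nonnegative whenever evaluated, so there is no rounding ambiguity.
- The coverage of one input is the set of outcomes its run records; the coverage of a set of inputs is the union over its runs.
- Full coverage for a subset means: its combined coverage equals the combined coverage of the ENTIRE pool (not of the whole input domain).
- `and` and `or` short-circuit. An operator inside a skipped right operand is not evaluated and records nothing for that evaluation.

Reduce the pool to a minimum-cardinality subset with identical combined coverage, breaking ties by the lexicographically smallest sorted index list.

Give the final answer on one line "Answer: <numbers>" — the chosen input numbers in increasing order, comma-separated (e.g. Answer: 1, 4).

#1 (s=17) -> B1->T, B4->F, B5->T; covered: B1=T, B4=F, B5=T
#2 (s=30) -> B1->F, B3->S, B2->T, B4->F, B5->T; covered: B1=F, B2=T, B3=S, B4=F, B5=T
#3 (s=28) -> B1->T, B4->F, B5->T; covered: B1=T, B4=F, B5=T
#4 (s=18) -> B1->T, B4->F, B5->F; covered: B1=T, B4=F, B5=F
#5 (s=39) -> B1->T, B4->F, B5->T; covered: B1=T, B4=F, B5=T
#6 (s=8) -> B1->T, B4->F, B5->T; covered: B1=T, B4=F, B5=T
#7 (s=2) -> B1->T, B4->F, B5->T; covered: B1=T, B4=F, B5=T
together the pool reaches 7 outcomes: B1=T, B1=F, B2=T, B3=S, B4=F, B5=T, B5=F
size 1 is not enough: best union over all size-1 subsets is 5/7
the canonical winner is {2, 4}: size 2, full 7-outcome coverage, earliest index list among size-2 covers

Answer: 2, 4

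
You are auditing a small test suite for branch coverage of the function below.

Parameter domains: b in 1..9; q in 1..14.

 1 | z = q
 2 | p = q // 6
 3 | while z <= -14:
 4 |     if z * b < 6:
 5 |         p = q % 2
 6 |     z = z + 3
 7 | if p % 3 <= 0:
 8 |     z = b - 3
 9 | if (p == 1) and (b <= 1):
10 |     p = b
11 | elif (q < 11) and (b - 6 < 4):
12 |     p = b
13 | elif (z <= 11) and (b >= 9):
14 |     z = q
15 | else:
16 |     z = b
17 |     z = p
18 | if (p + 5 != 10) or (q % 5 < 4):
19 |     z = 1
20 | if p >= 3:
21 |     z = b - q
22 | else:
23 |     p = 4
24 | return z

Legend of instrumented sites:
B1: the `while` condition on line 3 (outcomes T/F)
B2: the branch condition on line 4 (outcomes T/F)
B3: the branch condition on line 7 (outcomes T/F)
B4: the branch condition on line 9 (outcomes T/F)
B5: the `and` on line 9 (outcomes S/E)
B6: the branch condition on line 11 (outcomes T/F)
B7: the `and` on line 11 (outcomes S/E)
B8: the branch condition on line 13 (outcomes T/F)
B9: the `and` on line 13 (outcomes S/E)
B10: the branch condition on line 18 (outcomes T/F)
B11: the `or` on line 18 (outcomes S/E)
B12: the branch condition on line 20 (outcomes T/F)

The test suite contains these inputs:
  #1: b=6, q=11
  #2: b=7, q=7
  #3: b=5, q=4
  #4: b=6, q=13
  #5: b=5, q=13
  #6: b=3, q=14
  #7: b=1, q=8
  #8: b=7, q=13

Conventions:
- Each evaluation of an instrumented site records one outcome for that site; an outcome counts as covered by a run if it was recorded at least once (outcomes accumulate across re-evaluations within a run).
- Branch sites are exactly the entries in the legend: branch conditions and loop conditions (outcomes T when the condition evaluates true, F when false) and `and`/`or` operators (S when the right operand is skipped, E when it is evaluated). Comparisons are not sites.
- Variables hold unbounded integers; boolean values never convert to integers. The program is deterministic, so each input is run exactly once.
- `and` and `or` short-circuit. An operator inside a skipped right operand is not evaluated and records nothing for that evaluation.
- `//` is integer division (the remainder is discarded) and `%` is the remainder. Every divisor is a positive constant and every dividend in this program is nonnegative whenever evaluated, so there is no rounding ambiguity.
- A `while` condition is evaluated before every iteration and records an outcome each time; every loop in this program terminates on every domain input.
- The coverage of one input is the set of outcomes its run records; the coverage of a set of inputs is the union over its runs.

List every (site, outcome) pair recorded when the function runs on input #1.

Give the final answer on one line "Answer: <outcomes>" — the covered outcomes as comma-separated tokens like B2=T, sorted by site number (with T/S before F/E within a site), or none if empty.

Simulating input #1 (b=6, q=11) step by step:
  B1->F, B3->F, B5->E, B4->F, B7->S, B6->F, B9->E, B8->F, B11->S, B10->T
  B12->F
deduplicating events, the covered set is: B1=F, B3=F, B4=F, B5=E, B6=F, B7=S, B8=F, B9=E, B10=T, B11=S, B12=F

Answer: B1=F, B3=F, B4=F, B5=E, B6=F, B7=S, B8=F, B9=E, B10=T, B11=S, B12=F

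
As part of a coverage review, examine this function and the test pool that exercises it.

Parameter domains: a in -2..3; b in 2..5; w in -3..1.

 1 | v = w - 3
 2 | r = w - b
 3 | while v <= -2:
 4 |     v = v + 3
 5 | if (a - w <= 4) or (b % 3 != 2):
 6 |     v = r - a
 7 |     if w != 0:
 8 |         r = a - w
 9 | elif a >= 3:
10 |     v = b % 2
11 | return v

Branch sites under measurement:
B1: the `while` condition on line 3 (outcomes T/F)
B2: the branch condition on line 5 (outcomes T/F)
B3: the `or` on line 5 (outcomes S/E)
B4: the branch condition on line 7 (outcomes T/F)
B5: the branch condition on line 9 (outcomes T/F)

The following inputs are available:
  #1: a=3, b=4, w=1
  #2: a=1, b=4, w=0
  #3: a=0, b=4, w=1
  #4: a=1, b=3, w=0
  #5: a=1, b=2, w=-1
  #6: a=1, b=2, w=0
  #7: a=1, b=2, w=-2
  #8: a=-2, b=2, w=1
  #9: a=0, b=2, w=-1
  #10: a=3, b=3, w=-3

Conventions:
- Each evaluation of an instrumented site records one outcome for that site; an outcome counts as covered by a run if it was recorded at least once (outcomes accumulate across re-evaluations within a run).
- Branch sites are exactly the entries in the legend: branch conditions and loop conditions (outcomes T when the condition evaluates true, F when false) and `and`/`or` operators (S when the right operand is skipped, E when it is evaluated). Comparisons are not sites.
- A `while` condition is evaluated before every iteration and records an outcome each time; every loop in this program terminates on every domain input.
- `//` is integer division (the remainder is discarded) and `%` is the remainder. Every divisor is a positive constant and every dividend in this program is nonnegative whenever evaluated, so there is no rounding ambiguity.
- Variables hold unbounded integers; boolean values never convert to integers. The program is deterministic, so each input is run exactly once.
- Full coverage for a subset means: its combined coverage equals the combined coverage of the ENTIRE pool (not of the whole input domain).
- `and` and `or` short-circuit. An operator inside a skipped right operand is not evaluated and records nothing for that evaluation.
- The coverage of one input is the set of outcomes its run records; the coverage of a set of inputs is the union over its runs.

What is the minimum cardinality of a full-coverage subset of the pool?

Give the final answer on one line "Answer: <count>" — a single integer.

input #1 (a=3, b=4, w=1): events B1->T, B1->F, B3->S, B2->T, B4->T; covers B1=T, B1=F, B2=T, B3=S, B4=T
input #2 (a=1, b=4, w=0): events B1->T, B1->F, B3->S, B2->T, B4->F; covers B1=T, B1=F, B2=T, B3=S, B4=F
input #3 (a=0, b=4, w=1): events B1->T, B1->F, B3->S, B2->T, B4->T; covers B1=T, B1=F, B2=T, B3=S, B4=T
input #4 (a=1, b=3, w=0): events B1->T, B1->F, B3->S, B2->T, B4->F; covers B1=T, B1=F, B2=T, B3=S, B4=F
input #5 (a=1, b=2, w=-1): events B1->T, B1->F, B3->S, B2->T, B4->T; covers B1=T, B1=F, B2=T, B3=S, B4=T
input #6 (a=1, b=2, w=0): events B1->T, B1->F, B3->S, B2->T, B4->F; covers B1=T, B1=F, B2=T, B3=S, B4=F
input #7 (a=1, b=2, w=-2): events B1->T, B1->T, B1->F, B3->S, B2->T, B4->T; covers B1=T, B1=F, B2=T, B3=S, B4=T
input #8 (a=-2, b=2, w=1): events B1->T, B1->F, B3->S, B2->T, B4->T; covers B1=T, B1=F, B2=T, B3=S, B4=T
input #9 (a=0, b=2, w=-1): events B1->T, B1->F, B3->S, B2->T, B4->T; covers B1=T, B1=F, B2=T, B3=S, B4=T
input #10 (a=3, b=3, w=-3): events B1->T, B1->T, B1->F, B3->E, B2->T, B4->T; covers B1=T, B1=F, B2=T, B3=E, B4=T
together the pool reaches 7 outcomes: B1=T, B1=F, B2=T, B3=S, B3=E, B4=T, B4=F
checked all size-1 subsets: none covers 7 outcomes (max 5/7)
at size 2, {2, 10} reaches all 7 outcomes; every lexicographically earlier size-2 subset fails

Answer: 2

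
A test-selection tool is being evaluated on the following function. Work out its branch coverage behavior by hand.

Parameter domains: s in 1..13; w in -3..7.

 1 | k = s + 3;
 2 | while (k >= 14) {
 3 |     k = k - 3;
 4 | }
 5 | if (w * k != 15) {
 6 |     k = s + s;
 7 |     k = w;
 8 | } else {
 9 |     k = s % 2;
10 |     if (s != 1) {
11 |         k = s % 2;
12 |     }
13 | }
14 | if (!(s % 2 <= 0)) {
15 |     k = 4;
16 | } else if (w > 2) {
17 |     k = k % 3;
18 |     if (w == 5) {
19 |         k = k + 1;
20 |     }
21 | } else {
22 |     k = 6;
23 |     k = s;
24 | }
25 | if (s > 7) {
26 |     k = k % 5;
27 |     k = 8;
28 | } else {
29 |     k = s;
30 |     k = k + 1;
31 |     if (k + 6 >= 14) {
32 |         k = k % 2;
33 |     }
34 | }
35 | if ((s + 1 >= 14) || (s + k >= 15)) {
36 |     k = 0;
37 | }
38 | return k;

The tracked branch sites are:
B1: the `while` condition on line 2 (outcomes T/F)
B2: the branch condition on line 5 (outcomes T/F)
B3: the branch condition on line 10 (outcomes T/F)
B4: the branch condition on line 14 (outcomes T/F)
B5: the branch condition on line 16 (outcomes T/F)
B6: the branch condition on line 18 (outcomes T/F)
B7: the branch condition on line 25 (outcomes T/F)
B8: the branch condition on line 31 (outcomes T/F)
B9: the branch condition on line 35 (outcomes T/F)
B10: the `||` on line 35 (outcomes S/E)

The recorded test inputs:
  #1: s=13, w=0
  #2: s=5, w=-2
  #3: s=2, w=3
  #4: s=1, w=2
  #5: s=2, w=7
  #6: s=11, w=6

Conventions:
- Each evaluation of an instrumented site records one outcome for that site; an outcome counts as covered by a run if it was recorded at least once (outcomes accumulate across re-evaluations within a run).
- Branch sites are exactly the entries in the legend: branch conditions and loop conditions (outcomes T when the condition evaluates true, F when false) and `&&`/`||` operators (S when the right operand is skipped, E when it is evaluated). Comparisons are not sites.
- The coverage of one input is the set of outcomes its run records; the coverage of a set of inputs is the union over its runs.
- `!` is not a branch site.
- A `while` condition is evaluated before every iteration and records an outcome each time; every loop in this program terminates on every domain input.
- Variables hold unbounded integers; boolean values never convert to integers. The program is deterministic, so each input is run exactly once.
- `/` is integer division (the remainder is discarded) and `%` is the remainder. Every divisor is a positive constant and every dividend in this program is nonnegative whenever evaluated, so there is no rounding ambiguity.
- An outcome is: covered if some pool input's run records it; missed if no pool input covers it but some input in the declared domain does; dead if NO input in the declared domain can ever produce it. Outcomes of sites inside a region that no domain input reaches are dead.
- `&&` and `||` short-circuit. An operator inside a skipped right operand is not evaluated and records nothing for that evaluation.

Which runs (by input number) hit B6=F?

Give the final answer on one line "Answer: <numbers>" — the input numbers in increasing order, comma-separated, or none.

input #1 (s=13, w=0): does not record B6=F
input #2 (s=5, w=-2): does not record B6=F
input #3 (s=2, w=3): records B6=F
input #4 (s=1, w=2): does not record B6=F
input #5 (s=2, w=7): records B6=F
input #6 (s=11, w=6): does not record B6=F

Answer: 3, 5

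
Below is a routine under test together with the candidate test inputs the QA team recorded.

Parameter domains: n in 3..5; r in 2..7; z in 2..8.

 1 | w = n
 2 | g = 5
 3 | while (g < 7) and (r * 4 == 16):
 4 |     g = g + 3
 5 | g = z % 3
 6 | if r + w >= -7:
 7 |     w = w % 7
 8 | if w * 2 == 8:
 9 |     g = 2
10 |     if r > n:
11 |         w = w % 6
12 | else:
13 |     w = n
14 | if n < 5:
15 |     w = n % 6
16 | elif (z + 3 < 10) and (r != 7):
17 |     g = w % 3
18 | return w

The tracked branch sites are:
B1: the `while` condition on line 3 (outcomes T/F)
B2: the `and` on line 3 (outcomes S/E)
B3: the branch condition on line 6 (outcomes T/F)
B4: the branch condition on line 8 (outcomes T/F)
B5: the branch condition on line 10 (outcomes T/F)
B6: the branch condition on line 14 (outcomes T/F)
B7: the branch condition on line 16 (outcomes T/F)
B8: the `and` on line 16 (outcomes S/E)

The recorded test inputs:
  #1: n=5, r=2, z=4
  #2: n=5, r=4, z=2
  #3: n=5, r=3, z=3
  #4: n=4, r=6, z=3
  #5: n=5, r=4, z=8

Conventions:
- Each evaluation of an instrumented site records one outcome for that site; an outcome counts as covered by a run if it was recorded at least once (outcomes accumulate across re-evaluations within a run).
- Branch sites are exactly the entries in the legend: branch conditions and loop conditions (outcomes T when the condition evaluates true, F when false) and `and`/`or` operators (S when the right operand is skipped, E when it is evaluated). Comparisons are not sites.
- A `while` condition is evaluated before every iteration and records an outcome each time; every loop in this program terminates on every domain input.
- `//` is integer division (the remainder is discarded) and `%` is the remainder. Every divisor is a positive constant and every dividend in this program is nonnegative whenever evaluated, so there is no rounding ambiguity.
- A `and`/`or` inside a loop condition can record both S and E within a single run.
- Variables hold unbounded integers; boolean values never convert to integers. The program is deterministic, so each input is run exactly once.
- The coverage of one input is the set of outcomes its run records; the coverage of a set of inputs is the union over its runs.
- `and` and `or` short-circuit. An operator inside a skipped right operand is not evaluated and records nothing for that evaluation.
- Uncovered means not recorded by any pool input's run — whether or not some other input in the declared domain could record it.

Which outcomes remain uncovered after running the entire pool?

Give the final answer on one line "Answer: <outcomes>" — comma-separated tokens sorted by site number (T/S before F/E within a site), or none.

run #1 (n=5, r=2, z=4) records B1=F, B2=E, B3=T, B4=F, B6=F, B7=T, B8=E
run #2 (n=5, r=4, z=2) records B1=T, B1=F, B2=S, B2=E, B3=T, B4=F, B6=F, B7=T, B8=E
run #3 (n=5, r=3, z=3) records B1=F, B2=E, B3=T, B4=F, B6=F, B7=T, B8=E
run #4 (n=4, r=6, z=3) records B1=F, B2=E, B3=T, B4=T, B5=T, B6=T
run #5 (n=5, r=4, z=8) records B1=T, B1=F, B2=S, B2=E, B3=T, B4=F, B6=F, B7=F, B8=S
union over the pool: B1=T, B1=F, B2=S, B2=E, B3=T, B4=T, B4=F, B5=T, B6=T, B6=F, B7=T, B7=F, B8=S, B8=E
uncovered (2 of 16): B3=F, B5=F

Answer: B3=F, B5=F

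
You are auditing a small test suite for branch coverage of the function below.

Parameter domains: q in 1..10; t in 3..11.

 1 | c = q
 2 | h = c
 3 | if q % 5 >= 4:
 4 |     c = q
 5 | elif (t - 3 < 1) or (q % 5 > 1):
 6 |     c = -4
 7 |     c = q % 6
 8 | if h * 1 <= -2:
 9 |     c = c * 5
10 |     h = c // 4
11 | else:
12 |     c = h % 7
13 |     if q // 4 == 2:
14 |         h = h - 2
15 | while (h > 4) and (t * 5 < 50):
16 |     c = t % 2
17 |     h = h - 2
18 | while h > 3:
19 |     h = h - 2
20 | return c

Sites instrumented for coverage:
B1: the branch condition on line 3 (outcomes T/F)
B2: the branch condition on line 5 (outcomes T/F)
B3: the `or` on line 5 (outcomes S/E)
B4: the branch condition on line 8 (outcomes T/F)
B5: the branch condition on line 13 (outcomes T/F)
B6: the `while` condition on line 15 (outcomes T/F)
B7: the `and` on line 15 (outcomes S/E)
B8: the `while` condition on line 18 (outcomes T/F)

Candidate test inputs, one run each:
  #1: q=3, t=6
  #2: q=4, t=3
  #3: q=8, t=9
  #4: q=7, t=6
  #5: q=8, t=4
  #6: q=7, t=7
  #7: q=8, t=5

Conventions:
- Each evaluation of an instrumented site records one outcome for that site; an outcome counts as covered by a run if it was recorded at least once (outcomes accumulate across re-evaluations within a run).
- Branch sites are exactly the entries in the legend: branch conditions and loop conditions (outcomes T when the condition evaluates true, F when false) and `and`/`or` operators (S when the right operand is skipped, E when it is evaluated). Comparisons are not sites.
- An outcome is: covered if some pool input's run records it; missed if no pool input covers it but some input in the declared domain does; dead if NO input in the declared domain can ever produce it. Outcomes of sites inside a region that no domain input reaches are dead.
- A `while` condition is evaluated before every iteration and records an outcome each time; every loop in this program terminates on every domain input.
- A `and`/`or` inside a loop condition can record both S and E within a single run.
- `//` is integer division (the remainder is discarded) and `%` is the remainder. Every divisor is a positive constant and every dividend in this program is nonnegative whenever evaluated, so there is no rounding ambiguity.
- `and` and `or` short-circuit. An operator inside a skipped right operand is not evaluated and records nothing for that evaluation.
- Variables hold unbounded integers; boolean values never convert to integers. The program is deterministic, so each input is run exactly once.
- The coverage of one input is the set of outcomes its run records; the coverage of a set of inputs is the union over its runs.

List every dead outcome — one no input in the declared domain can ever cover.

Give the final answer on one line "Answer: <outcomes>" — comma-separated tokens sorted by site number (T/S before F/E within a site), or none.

running all 90 domain inputs and tallying outcomes:
  B4=T: never recorded by any domain input -> dead
  reachable outcomes have witnesses, e.g. B1=T (e.g. q=4, t=3), B1=F (e.g. q=1, t=3), B2=T (e.g. q=1, t=3), B2=F (e.g. q=1, t=4)

Answer: B4=T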